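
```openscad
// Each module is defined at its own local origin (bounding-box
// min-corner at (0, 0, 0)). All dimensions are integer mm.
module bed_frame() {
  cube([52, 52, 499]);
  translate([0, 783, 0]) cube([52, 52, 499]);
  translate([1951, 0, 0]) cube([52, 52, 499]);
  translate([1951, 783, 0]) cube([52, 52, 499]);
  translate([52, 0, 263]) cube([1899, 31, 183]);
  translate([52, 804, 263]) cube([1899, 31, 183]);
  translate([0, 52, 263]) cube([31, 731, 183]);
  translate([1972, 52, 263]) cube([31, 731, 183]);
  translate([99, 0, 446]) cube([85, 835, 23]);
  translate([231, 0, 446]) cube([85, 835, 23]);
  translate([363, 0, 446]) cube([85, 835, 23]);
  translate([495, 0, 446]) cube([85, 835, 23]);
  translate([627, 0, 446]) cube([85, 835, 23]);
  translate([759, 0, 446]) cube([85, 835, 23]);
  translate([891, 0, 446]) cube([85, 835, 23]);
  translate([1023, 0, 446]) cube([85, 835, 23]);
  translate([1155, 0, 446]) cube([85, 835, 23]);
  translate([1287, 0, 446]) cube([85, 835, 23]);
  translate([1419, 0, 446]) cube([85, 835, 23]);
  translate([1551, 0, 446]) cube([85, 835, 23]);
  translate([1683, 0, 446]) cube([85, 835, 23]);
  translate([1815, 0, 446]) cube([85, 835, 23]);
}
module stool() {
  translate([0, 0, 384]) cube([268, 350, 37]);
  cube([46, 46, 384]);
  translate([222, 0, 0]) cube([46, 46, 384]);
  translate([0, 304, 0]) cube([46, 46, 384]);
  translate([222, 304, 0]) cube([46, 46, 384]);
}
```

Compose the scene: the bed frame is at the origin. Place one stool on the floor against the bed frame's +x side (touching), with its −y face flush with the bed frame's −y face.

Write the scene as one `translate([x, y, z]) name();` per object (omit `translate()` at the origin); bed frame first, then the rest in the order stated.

bed_frame();
translate([2003, 0, 0]) stool();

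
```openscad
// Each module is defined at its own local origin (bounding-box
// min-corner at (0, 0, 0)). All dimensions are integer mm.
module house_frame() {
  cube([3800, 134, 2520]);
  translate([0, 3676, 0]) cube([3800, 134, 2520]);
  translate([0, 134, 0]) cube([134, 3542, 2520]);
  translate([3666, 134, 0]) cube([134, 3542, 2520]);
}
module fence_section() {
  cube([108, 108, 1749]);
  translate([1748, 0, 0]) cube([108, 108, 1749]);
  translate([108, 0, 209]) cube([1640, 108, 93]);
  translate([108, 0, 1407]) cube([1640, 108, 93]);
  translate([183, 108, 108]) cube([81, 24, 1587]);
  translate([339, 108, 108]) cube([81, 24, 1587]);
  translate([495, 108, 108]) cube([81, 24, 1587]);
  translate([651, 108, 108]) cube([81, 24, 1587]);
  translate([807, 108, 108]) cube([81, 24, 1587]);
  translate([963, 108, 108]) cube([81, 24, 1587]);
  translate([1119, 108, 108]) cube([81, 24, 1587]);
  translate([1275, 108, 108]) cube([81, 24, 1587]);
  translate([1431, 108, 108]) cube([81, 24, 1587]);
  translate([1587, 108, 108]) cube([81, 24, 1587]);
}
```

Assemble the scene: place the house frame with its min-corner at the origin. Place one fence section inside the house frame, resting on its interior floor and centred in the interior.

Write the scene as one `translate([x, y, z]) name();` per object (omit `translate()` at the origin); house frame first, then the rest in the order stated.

house_frame();
translate([972, 1839, 0]) fence_section();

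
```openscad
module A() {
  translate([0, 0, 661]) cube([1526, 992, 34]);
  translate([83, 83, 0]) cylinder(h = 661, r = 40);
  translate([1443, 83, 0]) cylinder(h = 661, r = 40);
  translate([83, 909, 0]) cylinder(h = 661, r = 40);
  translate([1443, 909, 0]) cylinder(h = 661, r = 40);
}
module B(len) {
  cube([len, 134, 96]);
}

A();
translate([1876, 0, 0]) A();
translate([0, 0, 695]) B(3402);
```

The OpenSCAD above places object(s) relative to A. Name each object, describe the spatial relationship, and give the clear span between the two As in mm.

A is a table. B is a beam. A beam spans the tops of two tables. The clear span between the two tables is 350 mm.

Second table starts at x = 1876; first ends at x = 1526; clear span = 1876 − 1526 = 350 mm.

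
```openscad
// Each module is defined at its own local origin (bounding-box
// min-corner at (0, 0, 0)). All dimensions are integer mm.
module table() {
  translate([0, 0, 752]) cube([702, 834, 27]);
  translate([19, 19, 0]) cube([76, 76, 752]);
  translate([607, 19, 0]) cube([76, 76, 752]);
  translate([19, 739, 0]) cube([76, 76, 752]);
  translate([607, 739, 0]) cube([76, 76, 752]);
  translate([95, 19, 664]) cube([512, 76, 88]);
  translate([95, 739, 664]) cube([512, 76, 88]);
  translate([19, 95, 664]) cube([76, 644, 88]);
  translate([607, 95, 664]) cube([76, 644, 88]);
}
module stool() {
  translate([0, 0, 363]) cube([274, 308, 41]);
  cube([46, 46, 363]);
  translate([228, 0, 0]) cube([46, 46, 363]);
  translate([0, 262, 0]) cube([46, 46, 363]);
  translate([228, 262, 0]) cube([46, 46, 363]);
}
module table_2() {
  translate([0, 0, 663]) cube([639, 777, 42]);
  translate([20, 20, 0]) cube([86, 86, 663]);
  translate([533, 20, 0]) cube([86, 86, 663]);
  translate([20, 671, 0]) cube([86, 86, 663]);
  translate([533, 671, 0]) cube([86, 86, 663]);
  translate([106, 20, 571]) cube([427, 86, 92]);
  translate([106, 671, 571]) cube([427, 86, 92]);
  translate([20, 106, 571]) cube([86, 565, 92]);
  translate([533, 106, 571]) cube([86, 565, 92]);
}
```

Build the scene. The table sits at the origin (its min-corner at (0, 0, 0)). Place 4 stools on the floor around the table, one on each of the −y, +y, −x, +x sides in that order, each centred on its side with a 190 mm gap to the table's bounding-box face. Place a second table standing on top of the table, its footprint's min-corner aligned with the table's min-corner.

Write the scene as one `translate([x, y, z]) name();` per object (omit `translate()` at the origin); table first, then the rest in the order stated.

table();
translate([214, -498, 0]) stool();
translate([214, 1024, 0]) stool();
translate([-464, 263, 0]) stool();
translate([892, 263, 0]) stool();
translate([0, 0, 779]) table_2();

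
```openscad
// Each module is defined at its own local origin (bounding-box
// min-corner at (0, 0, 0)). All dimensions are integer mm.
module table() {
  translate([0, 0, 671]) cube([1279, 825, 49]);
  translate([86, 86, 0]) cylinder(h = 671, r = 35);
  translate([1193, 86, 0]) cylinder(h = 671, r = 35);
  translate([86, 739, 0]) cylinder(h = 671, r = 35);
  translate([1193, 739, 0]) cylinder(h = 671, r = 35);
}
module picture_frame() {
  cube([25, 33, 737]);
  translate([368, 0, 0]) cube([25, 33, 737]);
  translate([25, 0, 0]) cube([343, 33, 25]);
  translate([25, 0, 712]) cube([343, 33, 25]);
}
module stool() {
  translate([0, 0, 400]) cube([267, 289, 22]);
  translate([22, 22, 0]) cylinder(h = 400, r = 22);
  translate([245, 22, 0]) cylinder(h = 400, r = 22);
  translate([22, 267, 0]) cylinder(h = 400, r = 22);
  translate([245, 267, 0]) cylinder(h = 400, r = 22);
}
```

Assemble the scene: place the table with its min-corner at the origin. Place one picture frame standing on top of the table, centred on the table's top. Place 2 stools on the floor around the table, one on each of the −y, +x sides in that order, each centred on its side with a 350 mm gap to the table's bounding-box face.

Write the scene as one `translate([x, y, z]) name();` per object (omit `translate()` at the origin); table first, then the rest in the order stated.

table();
translate([443, 396, 720]) picture_frame();
translate([506, -639, 0]) stool();
translate([1629, 268, 0]) stool();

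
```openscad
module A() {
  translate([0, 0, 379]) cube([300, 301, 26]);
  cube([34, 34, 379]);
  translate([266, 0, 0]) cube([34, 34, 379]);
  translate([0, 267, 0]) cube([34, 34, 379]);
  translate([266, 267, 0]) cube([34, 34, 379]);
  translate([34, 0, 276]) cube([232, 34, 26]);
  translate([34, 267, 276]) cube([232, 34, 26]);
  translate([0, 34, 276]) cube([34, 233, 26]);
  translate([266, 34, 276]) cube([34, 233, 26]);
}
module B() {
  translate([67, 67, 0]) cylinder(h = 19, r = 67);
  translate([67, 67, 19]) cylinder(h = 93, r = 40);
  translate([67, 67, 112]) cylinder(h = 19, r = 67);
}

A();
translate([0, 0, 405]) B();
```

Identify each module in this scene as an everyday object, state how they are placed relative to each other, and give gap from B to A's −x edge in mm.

The spool's min-x is at 0; the stool's min-x is 0; gap = 0 mm.

A is a stool. B is a spool. The spool is on top of the stool. The gap from the spool to the stool's −x edge is 0 mm.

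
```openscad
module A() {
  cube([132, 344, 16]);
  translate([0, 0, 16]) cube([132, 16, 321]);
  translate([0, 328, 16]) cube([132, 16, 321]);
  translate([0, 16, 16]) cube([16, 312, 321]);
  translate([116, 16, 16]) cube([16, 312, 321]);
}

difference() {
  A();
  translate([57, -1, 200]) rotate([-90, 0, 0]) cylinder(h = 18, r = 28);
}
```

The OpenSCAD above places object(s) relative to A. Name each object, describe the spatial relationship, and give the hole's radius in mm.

The subtracted cylinder has r = 28 mm.

A is an open box. The open box has a circular hole through its front wall. The hole's radius is 28 mm.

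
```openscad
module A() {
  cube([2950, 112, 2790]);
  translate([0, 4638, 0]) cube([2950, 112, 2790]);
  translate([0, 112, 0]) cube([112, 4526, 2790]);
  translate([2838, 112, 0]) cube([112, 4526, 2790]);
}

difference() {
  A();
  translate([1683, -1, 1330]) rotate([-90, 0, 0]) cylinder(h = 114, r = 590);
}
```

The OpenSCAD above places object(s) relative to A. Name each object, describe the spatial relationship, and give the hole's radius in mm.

The subtracted cylinder has r = 590 mm.

A is a house frame. The house frame has a circular hole through its front wall. The hole's radius is 590 mm.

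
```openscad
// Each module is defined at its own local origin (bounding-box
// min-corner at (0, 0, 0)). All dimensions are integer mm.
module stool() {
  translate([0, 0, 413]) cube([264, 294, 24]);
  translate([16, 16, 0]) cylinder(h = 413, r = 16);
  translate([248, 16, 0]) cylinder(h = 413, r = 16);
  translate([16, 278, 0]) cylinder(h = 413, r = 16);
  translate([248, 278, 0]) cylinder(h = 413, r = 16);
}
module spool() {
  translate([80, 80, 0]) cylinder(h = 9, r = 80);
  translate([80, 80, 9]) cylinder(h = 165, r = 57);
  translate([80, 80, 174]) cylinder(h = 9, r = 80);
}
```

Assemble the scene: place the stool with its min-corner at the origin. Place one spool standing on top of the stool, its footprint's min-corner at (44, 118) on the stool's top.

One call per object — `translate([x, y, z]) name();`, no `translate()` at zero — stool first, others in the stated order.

stool();
translate([44, 118, 437]) spool();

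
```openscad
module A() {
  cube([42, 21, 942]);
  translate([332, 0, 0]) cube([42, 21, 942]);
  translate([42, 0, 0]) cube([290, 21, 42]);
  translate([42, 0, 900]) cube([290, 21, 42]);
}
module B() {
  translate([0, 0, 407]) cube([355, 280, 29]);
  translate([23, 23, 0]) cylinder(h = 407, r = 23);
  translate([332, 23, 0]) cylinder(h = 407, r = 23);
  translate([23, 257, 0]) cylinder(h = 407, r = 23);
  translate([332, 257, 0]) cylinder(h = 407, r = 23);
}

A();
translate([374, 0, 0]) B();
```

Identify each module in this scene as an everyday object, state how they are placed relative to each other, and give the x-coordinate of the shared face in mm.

A is a picture frame. B is a stool. The stool is against the picture frame's +x side, with their −y faces flush. The x-coordinate of the shared face is 374 mm.

The picture frame's +x face and the stool's −x face are both at x = 374 mm.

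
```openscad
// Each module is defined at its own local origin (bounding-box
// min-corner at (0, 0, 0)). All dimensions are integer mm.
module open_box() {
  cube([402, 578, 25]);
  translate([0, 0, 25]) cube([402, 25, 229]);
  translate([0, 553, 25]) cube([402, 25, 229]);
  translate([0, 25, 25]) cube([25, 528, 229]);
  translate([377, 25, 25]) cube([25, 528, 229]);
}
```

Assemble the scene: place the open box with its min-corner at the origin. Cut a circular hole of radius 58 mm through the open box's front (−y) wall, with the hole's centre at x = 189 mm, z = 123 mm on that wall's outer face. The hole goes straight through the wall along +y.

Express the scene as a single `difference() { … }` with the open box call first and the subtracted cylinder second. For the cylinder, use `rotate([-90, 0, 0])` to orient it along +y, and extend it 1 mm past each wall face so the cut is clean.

difference() {
  open_box();
  translate([189, -1, 123]) rotate([-90, 0, 0]) cylinder(h = 27, r = 58);
}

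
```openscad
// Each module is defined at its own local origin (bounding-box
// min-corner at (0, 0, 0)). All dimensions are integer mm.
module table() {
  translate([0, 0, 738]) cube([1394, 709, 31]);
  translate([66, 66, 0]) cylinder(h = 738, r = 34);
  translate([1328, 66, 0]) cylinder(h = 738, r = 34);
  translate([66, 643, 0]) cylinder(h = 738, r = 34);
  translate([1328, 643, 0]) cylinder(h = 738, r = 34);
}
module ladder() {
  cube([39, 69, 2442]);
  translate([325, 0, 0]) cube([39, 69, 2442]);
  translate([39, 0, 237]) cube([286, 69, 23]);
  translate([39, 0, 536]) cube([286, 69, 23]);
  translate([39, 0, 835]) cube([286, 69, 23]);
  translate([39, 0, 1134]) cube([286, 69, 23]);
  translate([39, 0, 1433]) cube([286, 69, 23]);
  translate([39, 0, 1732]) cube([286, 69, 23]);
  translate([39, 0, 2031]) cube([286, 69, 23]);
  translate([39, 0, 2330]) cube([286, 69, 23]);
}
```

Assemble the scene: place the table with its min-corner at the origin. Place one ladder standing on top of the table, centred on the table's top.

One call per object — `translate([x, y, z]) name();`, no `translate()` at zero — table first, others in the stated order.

table();
translate([515, 320, 769]) ladder();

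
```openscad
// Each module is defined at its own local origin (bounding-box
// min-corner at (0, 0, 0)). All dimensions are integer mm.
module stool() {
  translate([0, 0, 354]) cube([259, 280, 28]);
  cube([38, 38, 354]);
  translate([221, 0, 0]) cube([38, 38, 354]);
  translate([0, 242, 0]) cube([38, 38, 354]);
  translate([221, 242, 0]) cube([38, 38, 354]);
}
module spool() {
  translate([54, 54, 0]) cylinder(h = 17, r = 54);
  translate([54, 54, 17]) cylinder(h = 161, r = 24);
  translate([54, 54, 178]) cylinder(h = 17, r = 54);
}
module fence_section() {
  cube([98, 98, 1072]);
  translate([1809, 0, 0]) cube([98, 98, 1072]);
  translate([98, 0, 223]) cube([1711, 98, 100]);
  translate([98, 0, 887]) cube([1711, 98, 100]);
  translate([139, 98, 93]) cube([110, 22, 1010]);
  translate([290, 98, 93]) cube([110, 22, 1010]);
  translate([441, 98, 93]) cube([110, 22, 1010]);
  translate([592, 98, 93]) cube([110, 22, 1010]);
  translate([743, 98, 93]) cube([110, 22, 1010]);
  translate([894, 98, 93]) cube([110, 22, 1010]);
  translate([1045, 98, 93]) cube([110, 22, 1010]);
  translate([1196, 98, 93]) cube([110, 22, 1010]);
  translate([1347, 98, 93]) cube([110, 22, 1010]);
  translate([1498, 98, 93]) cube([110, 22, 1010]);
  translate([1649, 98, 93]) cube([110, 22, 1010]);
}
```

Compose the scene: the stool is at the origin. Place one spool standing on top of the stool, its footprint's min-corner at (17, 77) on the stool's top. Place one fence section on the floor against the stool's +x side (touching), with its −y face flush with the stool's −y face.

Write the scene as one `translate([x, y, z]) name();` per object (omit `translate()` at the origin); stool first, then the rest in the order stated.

stool();
translate([17, 77, 382]) spool();
translate([259, 0, 0]) fence_section();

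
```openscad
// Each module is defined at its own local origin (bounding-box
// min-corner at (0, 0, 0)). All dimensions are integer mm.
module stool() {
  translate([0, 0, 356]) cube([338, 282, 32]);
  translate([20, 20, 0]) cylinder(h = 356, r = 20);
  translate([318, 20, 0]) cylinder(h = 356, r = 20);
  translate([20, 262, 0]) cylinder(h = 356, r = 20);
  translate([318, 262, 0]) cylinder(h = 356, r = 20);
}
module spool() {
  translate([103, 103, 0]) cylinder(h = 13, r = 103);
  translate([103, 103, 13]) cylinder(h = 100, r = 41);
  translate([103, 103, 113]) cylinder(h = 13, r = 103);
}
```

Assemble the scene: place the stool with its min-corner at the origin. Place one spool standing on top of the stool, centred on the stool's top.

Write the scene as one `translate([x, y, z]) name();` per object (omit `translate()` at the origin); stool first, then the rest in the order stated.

stool();
translate([66, 38, 388]) spool();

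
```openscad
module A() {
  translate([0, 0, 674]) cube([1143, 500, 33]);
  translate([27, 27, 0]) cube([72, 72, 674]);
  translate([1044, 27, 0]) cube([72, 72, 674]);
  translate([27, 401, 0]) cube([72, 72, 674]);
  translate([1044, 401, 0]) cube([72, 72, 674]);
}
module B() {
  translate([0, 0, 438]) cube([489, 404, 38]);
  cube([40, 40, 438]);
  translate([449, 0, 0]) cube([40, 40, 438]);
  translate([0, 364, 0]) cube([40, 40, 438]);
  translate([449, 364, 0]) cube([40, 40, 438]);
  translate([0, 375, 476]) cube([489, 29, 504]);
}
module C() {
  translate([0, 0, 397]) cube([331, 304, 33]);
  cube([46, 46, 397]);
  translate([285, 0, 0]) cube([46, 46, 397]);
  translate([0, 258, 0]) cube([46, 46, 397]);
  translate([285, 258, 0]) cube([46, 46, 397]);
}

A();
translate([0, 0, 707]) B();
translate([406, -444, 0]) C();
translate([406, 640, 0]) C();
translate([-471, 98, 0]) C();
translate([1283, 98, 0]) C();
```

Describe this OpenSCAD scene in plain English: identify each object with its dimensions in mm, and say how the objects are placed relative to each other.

A is a rectangular dining table. The top is 1143×500×33 mm with its upper surface at z = 707 mm. It stands on four 72×72 mm square legs, each inset 27 mm from the nearest pair of top edges, running from the floor to the underside of the top.

B is a chair: 489×404 mm seat, 38 mm thick, top at z = 476 mm, on four 40 mm square corner legs flush with the seat edges. A 29 mm thick backrest slab spans the full seat width, extending 504 mm above the seat top, its back face flush with the seat's +y edge.

C is a four-legged stool. The seat is a 331×304×33 mm slab whose top surface is at z = 430 mm; four square legs, each 46×46 mm in cross-section, run from the floor (z = 0) to the underside of the seat, each flush with a corner of the seat.

The chair is on top of the table. Four stools sit around the table at the −y, +y, −x, +x sides.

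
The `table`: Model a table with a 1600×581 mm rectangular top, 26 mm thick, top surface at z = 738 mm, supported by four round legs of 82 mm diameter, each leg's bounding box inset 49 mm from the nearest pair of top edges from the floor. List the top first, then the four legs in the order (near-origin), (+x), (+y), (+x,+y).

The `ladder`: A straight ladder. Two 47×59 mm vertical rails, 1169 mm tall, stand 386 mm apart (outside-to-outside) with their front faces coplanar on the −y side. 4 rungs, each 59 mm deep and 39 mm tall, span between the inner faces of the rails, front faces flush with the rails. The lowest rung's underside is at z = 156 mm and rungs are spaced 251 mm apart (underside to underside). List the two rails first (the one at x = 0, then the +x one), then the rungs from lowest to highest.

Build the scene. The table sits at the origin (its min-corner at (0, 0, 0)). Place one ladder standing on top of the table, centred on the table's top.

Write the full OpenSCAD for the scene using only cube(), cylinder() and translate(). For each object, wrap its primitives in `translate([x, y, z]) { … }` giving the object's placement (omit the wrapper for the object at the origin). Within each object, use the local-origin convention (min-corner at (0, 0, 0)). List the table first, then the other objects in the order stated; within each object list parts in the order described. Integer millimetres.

translate([0, 0, 712]) cube([1600, 581, 26]);
translate([90, 90, 0]) cylinder(h = 712, r = 41);
translate([1510, 90, 0]) cylinder(h = 712, r = 41);
translate([90, 491, 0]) cylinder(h = 712, r = 41);
translate([1510, 491, 0]) cylinder(h = 712, r = 41);
translate([607, 261, 738]) {
  cube([47, 59, 1169]);
  translate([339, 0, 0]) cube([47, 59, 1169]);
  translate([47, 0, 156]) cube([292, 59, 39]);
  translate([47, 0, 407]) cube([292, 59, 39]);
  translate([47, 0, 658]) cube([292, 59, 39]);
  translate([47, 0, 909]) cube([292, 59, 39]);
}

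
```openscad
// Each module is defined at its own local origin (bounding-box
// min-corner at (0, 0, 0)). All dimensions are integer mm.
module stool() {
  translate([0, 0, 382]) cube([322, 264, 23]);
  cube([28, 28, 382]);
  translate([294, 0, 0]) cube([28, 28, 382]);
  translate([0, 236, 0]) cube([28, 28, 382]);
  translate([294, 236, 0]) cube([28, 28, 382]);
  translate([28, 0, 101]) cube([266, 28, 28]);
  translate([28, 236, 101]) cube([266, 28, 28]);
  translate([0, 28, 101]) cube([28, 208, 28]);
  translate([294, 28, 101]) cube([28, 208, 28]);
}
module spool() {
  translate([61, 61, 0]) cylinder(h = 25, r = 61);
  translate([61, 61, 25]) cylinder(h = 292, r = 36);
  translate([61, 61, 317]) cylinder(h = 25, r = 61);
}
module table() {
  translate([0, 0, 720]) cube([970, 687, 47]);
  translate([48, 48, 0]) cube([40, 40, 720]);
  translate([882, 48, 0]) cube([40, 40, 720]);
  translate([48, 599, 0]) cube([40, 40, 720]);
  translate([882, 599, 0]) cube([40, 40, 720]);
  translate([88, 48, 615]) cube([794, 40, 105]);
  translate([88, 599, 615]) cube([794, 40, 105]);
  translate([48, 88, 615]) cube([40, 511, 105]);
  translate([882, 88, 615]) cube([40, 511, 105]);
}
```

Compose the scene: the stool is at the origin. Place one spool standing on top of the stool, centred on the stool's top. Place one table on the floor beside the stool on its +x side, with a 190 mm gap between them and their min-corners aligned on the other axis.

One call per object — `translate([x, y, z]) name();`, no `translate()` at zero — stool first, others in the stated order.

stool();
translate([100, 71, 405]) spool();
translate([512, 0, 0]) table();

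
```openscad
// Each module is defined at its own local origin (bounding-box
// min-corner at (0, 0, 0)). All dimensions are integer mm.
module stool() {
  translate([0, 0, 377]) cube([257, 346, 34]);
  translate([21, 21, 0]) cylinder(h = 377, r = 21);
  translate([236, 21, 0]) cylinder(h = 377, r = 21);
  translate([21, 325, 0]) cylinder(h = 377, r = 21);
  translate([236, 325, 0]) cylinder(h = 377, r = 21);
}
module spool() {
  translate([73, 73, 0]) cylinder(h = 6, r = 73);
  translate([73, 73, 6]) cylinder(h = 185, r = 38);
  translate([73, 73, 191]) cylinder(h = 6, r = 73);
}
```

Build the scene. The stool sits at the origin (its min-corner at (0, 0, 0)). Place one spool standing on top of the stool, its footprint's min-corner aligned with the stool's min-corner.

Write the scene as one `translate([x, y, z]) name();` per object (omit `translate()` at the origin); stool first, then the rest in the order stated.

stool();
translate([0, 0, 411]) spool();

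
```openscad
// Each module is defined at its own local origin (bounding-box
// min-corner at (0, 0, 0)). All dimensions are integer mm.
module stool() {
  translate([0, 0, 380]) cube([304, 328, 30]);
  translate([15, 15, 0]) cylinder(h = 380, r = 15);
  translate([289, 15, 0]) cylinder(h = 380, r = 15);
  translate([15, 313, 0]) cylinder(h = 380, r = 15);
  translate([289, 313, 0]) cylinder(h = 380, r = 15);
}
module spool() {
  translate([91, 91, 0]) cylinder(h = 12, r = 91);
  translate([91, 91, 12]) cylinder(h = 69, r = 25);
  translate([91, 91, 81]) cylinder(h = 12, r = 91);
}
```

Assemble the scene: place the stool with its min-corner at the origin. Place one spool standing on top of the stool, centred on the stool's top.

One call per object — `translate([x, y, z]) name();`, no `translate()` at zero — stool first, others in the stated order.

stool();
translate([61, 73, 410]) spool();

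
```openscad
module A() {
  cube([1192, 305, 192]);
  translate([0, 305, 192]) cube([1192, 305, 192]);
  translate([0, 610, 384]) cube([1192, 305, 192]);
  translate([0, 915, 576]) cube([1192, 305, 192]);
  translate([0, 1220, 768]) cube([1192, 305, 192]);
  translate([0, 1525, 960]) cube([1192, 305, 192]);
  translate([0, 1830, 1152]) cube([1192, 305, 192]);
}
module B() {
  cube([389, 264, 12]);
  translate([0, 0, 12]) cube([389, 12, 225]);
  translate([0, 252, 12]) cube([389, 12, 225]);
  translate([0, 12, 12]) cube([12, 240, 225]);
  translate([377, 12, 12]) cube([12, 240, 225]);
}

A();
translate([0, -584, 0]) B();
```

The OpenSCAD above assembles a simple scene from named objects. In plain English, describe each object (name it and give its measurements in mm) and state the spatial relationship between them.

A is a run of 7 identical solid stair steps. Each tread is 1192×305 mm and each step block is 192 mm high. Step 1 rests on the floor; step k is offset from step 1 by (k−1)×305 mm in y and (k−1)×192 mm in z.

B is an open-topped rectangular box: outside dimensions 389×264×237 mm, with a uniform wall and base thickness of 12 mm. The base is a full 389×264 slab on the floor; four walls sit on top of the base. The front and back walls (the −y and +y sides) span the full width; the two side walls fit between them.

The open box is on the floor beside the staircase on its −y side.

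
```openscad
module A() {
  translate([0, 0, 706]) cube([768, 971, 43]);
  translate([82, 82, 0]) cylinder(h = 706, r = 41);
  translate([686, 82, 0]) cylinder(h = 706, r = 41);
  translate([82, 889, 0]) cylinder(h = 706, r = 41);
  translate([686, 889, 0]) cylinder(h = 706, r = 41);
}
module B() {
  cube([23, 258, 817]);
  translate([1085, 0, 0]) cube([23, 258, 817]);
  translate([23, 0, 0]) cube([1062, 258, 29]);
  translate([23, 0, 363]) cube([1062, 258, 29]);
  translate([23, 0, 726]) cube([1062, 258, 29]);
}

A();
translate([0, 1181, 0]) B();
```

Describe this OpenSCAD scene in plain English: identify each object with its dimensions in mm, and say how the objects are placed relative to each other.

A is a rectangular dining table. The top is 768×971×43 mm with its upper surface at z = 749 mm. It stands on four round legs of 82 mm diameter, each leg's bounding box inset 41 mm from the nearest pair of top edges, running from the floor to the underside of the top.

B is a bookshelf 1108 mm wide overall, 258 mm deep and 817 mm tall. The two sides are 23 mm thick vertical panels. 3 horizontal shelves of 29 mm thickness span between the inner faces of the sides; the lowest shelf sits on the floor and shelves are stacked with a clear vertical gap of 334 mm between each pair.

The bookshelf is on the floor beside the table on its +y side.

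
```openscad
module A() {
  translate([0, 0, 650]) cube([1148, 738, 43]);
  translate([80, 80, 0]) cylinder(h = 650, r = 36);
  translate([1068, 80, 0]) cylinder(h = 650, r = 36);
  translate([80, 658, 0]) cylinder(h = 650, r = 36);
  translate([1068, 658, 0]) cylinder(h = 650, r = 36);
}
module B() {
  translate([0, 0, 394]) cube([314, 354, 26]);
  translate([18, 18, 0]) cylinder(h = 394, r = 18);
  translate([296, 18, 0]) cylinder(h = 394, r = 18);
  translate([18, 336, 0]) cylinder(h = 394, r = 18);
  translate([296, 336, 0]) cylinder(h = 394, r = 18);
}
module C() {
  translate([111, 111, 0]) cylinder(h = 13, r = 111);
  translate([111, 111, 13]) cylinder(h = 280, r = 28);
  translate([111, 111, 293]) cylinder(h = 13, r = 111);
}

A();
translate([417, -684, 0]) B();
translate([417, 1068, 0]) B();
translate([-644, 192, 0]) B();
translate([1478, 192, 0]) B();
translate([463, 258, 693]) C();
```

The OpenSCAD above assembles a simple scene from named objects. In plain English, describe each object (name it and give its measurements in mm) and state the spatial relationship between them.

A is a table with a 1148×738 mm rectangular top, 43 mm thick, top surface at z = 693 mm, supported by four round legs of 72 mm diameter, each leg's bounding box inset 44 mm from the nearest pair of top edges, running from the floor.

B is a four-legged stool. The seat is a 314×354×26 mm slab whose top surface is at z = 420 mm; four round legs, each 36 mm in diameter, run from the floor (z = 0) to the underside of the seat, each leg's axis is inset half a diameter from the nearest pair of seat edges (so the leg's bounding box is flush with the corner).

C is a spool: two coaxial disc flanges of radius 111 mm and thickness 13 mm, joined by a core cylinder of radius 28 mm and height 280 mm. The lower flange rests on z = 0 and the three cylinders share a vertical axis.

Four stools sit around the table at the −y, +y, −x, +x sides. The spool is on top of the table, centred.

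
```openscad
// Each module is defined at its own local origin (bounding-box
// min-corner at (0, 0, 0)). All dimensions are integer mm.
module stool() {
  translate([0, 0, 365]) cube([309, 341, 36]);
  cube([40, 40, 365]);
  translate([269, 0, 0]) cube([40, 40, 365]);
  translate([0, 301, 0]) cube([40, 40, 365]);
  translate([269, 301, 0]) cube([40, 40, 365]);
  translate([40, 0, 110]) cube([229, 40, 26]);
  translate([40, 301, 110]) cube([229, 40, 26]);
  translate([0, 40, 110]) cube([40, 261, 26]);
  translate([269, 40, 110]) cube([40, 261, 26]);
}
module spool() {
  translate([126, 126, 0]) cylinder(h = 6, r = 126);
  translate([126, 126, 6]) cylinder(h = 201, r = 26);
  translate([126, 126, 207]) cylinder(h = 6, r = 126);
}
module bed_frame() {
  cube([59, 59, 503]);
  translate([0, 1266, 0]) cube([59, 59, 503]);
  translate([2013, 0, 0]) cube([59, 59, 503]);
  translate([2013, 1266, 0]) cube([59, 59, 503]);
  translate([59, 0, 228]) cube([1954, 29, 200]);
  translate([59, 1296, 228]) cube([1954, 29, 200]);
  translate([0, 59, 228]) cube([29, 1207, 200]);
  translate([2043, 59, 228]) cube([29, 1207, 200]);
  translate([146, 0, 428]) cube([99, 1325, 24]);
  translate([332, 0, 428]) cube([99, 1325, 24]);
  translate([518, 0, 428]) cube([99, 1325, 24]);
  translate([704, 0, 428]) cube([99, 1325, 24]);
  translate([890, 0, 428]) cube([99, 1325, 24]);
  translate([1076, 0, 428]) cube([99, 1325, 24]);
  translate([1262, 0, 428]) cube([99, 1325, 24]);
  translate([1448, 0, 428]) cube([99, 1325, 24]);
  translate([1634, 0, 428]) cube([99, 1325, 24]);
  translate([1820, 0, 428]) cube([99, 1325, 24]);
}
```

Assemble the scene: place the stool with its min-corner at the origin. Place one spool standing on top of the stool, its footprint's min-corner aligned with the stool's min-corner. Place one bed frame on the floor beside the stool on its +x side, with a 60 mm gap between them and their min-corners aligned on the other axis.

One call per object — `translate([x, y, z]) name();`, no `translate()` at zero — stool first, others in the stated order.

stool();
translate([0, 0, 401]) spool();
translate([369, 0, 0]) bed_frame();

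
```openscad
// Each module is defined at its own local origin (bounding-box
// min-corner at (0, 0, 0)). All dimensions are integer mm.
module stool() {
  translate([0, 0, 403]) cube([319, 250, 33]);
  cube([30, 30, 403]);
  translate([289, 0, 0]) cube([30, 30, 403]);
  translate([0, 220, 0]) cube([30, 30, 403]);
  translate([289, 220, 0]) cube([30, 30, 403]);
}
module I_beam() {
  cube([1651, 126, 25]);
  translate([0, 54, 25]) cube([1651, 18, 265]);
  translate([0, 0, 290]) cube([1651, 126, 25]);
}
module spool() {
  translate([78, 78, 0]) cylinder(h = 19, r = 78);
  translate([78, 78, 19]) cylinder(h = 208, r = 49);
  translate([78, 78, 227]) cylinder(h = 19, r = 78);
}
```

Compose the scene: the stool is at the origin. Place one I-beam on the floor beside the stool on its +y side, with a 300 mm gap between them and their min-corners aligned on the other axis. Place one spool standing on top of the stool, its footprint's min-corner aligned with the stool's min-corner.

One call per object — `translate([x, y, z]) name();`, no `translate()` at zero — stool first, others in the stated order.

stool();
translate([0, 550, 0]) I_beam();
translate([0, 0, 436]) spool();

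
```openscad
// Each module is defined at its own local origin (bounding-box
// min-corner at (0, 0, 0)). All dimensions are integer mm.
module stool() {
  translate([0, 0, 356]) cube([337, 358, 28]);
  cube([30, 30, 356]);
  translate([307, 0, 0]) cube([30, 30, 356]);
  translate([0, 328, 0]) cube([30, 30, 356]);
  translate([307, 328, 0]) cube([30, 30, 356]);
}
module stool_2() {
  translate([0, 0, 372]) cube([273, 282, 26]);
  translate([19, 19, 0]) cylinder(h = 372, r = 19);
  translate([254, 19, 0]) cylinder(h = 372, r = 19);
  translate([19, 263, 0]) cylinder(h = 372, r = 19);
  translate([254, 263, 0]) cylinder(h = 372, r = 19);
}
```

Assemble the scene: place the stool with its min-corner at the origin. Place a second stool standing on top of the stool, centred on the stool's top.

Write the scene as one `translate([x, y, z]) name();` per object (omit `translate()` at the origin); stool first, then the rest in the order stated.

stool();
translate([32, 38, 384]) stool_2();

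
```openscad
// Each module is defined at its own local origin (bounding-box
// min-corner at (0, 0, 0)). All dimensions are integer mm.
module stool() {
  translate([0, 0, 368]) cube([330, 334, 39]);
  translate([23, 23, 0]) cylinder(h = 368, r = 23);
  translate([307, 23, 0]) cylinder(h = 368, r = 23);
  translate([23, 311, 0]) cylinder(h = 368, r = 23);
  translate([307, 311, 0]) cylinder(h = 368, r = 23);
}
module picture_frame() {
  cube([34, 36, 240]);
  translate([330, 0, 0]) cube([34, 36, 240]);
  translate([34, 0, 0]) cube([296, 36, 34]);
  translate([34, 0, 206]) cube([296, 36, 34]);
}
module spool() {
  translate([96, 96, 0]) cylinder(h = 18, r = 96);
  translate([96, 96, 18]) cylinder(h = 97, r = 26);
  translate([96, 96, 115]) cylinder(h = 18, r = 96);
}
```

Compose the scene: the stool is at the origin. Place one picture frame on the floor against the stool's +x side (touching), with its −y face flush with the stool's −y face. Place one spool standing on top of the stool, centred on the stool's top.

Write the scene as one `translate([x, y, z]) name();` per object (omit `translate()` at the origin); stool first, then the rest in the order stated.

stool();
translate([330, 0, 0]) picture_frame();
translate([69, 71, 407]) spool();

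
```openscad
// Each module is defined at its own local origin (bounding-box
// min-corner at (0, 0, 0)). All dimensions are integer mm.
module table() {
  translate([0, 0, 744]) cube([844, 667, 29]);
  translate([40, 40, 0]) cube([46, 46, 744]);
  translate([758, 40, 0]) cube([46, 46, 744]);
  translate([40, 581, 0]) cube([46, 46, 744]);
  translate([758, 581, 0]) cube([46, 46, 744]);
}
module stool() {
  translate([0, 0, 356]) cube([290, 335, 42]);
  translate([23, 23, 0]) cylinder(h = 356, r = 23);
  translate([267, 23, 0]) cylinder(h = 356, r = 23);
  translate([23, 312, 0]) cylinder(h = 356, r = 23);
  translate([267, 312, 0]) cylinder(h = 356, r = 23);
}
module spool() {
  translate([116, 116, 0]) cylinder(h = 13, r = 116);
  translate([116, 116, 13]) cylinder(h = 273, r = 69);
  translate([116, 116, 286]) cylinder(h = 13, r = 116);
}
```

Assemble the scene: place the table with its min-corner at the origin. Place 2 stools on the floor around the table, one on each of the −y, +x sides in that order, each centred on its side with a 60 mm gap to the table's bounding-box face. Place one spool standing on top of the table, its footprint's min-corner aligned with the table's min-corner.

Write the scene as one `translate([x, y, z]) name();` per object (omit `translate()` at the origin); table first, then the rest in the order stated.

table();
translate([277, -395, 0]) stool();
translate([904, 166, 0]) stool();
translate([0, 0, 773]) spool();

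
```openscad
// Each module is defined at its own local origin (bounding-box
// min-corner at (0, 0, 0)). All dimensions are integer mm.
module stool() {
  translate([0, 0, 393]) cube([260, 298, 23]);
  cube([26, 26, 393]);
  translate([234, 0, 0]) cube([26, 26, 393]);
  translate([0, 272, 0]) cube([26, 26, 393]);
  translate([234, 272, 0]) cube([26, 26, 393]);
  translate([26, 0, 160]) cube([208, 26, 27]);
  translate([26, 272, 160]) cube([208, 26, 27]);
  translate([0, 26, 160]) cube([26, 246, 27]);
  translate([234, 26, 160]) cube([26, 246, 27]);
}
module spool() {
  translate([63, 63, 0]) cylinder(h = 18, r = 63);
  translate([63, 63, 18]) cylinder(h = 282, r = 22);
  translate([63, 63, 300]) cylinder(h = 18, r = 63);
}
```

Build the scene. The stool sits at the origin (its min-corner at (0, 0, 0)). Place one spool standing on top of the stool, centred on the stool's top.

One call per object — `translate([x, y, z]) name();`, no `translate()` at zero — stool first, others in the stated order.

stool();
translate([67, 86, 416]) spool();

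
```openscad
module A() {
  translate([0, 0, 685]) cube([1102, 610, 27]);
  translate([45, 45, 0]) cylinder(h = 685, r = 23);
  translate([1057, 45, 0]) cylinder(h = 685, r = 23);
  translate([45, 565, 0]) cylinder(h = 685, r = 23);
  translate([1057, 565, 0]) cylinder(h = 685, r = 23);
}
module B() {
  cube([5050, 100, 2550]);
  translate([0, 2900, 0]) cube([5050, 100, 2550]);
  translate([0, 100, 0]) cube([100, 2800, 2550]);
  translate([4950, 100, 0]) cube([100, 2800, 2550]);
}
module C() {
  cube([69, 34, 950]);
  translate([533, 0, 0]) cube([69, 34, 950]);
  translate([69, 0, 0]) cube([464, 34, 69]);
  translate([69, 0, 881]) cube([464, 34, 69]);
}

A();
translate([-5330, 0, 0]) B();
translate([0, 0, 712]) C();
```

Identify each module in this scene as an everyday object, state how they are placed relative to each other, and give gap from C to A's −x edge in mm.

The picture frame's min-x is at 0; the table's min-x is 0; gap = 0 mm.

A is a table. B is a house frame. C is a picture frame. The house frame is on the floor beside the table on its −x side. The picture frame is on top of the table. The gap from the picture frame to the table's −x edge is 0 mm.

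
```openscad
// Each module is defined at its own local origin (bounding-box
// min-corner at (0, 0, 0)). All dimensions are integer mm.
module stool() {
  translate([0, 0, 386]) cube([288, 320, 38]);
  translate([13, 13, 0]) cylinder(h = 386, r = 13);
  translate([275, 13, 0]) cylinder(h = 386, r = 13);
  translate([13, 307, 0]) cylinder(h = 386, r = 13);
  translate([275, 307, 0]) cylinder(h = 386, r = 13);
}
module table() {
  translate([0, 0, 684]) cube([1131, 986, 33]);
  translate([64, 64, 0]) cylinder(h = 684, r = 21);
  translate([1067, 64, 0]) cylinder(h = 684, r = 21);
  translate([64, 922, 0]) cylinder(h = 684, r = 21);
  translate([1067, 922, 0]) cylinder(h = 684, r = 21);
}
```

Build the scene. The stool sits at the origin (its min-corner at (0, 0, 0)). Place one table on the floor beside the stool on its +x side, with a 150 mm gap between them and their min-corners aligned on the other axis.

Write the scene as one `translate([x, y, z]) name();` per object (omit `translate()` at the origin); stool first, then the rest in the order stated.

stool();
translate([438, 0, 0]) table();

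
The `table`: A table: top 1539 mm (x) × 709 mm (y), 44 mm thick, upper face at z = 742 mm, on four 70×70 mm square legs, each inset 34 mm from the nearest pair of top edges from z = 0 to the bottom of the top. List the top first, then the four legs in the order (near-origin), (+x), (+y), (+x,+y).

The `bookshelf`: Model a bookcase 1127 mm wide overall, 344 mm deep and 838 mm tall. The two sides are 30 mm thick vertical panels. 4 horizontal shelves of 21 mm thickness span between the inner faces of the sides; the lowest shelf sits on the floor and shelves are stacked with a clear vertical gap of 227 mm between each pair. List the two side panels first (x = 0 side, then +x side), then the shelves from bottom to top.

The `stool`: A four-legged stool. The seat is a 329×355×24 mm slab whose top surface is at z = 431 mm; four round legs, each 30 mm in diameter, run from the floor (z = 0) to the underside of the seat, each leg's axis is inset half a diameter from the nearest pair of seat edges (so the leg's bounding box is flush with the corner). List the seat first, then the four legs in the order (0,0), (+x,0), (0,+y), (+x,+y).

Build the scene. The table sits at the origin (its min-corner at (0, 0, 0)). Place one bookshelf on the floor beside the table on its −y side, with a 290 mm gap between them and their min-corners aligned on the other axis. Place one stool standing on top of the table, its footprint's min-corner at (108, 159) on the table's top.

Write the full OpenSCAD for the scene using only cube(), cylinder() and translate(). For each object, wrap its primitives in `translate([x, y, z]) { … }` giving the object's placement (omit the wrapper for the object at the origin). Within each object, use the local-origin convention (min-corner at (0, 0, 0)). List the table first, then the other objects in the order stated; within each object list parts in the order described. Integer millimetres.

translate([0, 0, 698]) cube([1539, 709, 44]);
translate([34, 34, 0]) cube([70, 70, 698]);
translate([1435, 34, 0]) cube([70, 70, 698]);
translate([34, 605, 0]) cube([70, 70, 698]);
translate([1435, 605, 0]) cube([70, 70, 698]);
translate([0, -634, 0]) {
  cube([30, 344, 838]);
  translate([1097, 0, 0]) cube([30, 344, 838]);
  translate([30, 0, 0]) cube([1067, 344, 21]);
  translate([30, 0, 248]) cube([1067, 344, 21]);
  translate([30, 0, 496]) cube([1067, 344, 21]);
  translate([30, 0, 744]) cube([1067, 344, 21]);
}
translate([108, 159, 742]) {
  translate([0, 0, 407]) cube([329, 355, 24]);
  translate([15, 15, 0]) cylinder(h = 407, r = 15);
  translate([314, 15, 0]) cylinder(h = 407, r = 15);
  translate([15, 340, 0]) cylinder(h = 407, r = 15);
  translate([314, 340, 0]) cylinder(h = 407, r = 15);
}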